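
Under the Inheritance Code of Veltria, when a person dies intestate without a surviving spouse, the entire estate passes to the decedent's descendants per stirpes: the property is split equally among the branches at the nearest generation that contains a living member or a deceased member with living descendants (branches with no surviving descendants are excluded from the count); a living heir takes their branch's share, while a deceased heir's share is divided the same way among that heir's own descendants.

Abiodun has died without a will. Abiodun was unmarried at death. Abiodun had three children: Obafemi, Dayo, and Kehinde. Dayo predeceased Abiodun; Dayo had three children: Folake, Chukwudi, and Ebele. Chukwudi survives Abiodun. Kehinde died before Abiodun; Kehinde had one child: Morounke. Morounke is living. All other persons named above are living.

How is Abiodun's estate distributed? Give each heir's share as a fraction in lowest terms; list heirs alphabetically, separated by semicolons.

There is no surviving spouse, so the entire estate passes to Abiodun's descendants per stirpes.
The estate is divided into 3 equal shares of 1/3 among Obafemi, Dayo, Kehinde.
Obafemi is living and takes 1/3.
Dayo predeceased; the 1/3 allotted to Dayo's branch passes to Dayo's issue by representation.
The 1/3 is divided into 3 equal shares of 1/9 among Folake, Chukwudi, Ebele.
Folake is living and takes 1/9.
Chukwudi is living and takes 1/9.
Ebele is living and takes 1/9.
Kehinde predeceased; the 1/3 allotted to Kehinde's branch passes to Kehinde's issue by representation.
Morounke is the sole taker at this level and receives the full 1/3.

Chukwudi 1/9; Ebele 1/9; Folake 1/9; Morounke 1/3; Obafemi 1/3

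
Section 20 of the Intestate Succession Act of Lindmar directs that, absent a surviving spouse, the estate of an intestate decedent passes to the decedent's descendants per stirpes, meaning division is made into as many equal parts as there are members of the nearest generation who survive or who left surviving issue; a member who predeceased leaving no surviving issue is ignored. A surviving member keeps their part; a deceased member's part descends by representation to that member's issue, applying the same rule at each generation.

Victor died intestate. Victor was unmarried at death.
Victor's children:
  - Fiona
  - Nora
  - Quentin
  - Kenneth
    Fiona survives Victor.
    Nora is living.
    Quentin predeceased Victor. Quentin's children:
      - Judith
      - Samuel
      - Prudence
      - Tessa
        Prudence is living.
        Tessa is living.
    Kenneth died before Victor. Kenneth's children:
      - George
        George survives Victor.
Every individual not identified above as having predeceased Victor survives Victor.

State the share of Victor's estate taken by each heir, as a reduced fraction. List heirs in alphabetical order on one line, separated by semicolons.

Fiona 1/4; George 1/4; Judith 1/16; Nora 1/4; Prudence 1/16; Samuel 1/16; Tessa 1/16

There is no surviving spouse, so the entire estate passes to Victor's descendants per stirpes.
The estate is divided into 4 equal shares of 1/4 among Fiona, Nora, Quentin, Kenneth.
Fiona is living and takes 1/4.
Nora is living and takes 1/4.
Quentin predeceased; the 1/4 allotted to Quentin's branch passes to Quentin's issue by representation.
The 1/4 is divided into 4 equal shares of 1/16 among Judith, Samuel, Prudence, Tessa.
Judith is living and takes 1/16.
Samuel is living and takes 1/16.
Prudence is living and takes 1/16.
Tessa is living and takes 1/16.
Kenneth predeceased; the 1/4 allotted to Kenneth's branch passes to Kenneth's issue by representation.
George is the sole taker at this level and receives the full 1/4.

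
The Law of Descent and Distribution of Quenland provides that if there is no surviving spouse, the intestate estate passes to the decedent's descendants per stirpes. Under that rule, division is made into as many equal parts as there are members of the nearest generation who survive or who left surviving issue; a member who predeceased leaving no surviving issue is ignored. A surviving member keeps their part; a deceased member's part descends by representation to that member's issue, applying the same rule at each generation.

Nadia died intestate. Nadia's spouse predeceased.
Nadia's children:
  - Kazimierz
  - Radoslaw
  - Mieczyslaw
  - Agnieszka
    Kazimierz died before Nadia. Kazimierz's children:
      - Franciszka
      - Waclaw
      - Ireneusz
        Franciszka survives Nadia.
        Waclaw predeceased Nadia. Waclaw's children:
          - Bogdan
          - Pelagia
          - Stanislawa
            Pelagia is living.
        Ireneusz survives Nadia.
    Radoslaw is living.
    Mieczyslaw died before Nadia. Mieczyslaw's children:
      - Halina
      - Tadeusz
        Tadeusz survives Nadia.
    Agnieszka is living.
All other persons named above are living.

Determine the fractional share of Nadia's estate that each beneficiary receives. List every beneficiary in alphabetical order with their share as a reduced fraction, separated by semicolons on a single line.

Agnieszka 1/4; Bogdan 1/36; Franciszka 1/12; Halina 1/8; Ireneusz 1/12; Pelagia 1/36; Radoslaw 1/4; Stanislawa 1/36; Tadeusz 1/8

There is no surviving spouse, so the entire estate passes to Nadia's descendants per stirpes.
The estate is divided into 4 equal shares of 1/4 among Kazimierz, Radoslaw, Mieczyslaw, Agnieszka.
Kazimierz predeceased; the 1/4 allotted to Kazimierz's branch passes to Kazimierz's issue by representation.
The 1/4 is divided into 3 equal shares of 1/12 among Franciszka, Waclaw, Ireneusz.
Franciszka is living and takes 1/12.
Waclaw predeceased; the 1/12 allotted to Waclaw's branch passes to Waclaw's issue by representation.
The 1/12 is divided into 3 equal shares of 1/36 among Bogdan, Pelagia, Stanislawa.
Bogdan is living and takes 1/36.
Pelagia is living and takes 1/36.
Stanislawa is living and takes 1/36.
Ireneusz is living and takes 1/12.
Radoslaw is living and takes 1/4.
Mieczyslaw predeceased; the 1/4 allotted to Mieczyslaw's branch passes to Mieczyslaw's issue by representation.
The 1/4 is divided into 2 equal shares of 1/8 among Halina, Tadeusz.
Halina is living and takes 1/8.
Tadeusz is living and takes 1/8.
Agnieszka is living and takes 1/4.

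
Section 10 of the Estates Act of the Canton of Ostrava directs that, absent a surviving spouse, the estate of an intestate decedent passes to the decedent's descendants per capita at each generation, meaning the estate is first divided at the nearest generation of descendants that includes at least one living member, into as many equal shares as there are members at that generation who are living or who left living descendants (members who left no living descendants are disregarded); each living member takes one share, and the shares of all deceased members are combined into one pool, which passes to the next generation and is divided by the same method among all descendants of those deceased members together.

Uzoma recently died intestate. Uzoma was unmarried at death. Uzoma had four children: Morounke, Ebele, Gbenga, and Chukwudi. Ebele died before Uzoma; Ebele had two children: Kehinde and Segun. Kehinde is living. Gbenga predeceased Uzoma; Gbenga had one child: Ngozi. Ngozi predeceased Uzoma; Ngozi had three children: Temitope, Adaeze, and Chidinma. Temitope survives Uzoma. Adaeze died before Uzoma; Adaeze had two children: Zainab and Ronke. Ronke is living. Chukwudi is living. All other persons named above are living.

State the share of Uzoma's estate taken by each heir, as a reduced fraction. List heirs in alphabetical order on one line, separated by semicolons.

There is no surviving spouse, so the entire estate passes to Uzoma's descendants per capita at each generation.
At generation 1 (Morounke, Ebele, Gbenga, Chukwudi) there are 4 shares of (1)/4 = 1/4 each.
Living: Morounke and Chukwudi — each takes 1/4.
Deceased: Ebele and Gbenga. Their combined 1/2 is pooled and carried to generation 2.
At generation 2 (Kehinde, Segun, Ngozi) there are 3 shares of (1/2)/3 = 1/6 each.
Living: Kehinde and Segun — each takes 1/6.
Deceased: Ngozi. That 1/6 share is carried to generation 3.
At generation 3 (Temitope, Adaeze, Chidinma) there are 3 shares of (1/6)/3 = 1/18 each.
Living: Temitope and Chidinma — each takes 1/18.
Deceased: Adaeze. That 1/18 share is carried to generation 4.
At generation 4 (Zainab, Ronke) there are 2 shares of (1/18)/2 = 1/36 each.
Living: Zainab and Ronke — each takes 1/36.

Chidinma 1/18; Chukwudi 1/4; Kehinde 1/6; Morounke 1/4; Ronke 1/36; Segun 1/6; Temitope 1/18; Zainab 1/36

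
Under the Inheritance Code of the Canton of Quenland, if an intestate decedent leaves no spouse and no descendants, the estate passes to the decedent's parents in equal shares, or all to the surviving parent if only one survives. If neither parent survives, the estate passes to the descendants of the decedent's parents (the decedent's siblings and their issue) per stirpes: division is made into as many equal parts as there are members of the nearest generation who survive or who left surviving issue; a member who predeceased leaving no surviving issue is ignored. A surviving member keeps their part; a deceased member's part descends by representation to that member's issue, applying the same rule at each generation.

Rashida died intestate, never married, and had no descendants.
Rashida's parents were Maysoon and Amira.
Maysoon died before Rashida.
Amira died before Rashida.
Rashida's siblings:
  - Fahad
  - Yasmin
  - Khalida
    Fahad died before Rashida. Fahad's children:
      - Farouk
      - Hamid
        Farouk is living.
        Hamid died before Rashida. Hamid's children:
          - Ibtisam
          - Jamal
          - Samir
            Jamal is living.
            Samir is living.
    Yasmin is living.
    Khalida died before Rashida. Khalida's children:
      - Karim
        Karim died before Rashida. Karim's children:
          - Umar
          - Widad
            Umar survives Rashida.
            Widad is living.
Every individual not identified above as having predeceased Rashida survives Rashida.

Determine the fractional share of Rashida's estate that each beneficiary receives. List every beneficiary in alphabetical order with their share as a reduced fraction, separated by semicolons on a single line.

Farouk 1/6; Ibtisam 1/18; Jamal 1/18; Samir 1/18; Umar 1/6; Widad 1/6; Yasmin 1/3

Neither parent survives and there are no descendants, so the estate passes to Rashida's siblings and their issue per stirpes.
The estate is divided into 3 equal shares of 1/3 among Fahad, Yasmin, Khalida.
Fahad predeceased; the 1/3 allotted to Fahad's branch passes to Fahad's issue by representation.
The 1/3 is divided into 2 equal shares of 1/6 among Farouk, Hamid.
Farouk is living and takes 1/6.
Hamid predeceased; the 1/6 allotted to Hamid's branch passes to Hamid's issue by representation.
The 1/6 is divided into 3 equal shares of 1/18 among Ibtisam, Jamal, Samir.
Ibtisam is living and takes 1/18.
Jamal is living and takes 1/18.
Samir is living and takes 1/18.
Yasmin is living and takes 1/3.
Khalida predeceased; the 1/3 allotted to Khalida's branch passes to Khalida's issue by representation.
Karim's line is the sole branch at this level, so the full 1/3 passes to Karim's issue by representation.
The 1/3 is divided into 2 equal shares of 1/6 among Umar, Widad.
Umar is living and takes 1/6.
Widad is living and takes 1/6.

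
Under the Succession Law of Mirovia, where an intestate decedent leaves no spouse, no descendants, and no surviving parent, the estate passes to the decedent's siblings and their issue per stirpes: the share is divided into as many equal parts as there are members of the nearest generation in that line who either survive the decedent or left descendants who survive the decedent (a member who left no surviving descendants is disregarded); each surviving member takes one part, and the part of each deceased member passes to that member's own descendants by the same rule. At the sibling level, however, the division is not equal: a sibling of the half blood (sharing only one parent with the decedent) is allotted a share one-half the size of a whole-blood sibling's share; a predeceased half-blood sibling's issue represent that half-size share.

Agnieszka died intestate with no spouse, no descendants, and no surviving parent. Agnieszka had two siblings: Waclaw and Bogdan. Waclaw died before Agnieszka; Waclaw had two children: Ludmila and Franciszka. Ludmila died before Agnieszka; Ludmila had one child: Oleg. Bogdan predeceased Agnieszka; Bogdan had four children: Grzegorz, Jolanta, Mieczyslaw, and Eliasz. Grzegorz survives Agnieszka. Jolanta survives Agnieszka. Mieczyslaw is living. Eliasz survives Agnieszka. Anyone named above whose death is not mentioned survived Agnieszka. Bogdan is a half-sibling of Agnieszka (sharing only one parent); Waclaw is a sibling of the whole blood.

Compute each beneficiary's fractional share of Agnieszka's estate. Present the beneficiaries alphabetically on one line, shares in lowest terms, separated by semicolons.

Eliasz 1/12; Franciszka 1/3; Grzegorz 1/12; Jolanta 1/12; Mieczyslaw 1/12; Oleg 1/3

No spouse, descendants, or parent survives, so the estate passes to Agnieszka's siblings per stirpes.
Half-blood siblings count for one-half the weight of whole-blood siblings at the initial division.
Dividing 1 in proportion to weights (total weight 3/2): Waclaw (weight 1) → 2/3; Bogdan (weight 1/2) → 1/3.
Waclaw predeceased; the 2/3 allotted to Waclaw's branch passes to Waclaw's issue by representation.
The 2/3 is divided into 2 equal shares of 1/3 among Ludmila, Franciszka.
Ludmila predeceased; the 1/3 allotted to Ludmila's branch passes to Ludmila's issue by representation.
Oleg is the sole taker at this level and receives the full 1/3.
Franciszka is living and takes 1/3.
Bogdan predeceased; the 1/3 allotted to Bogdan's branch passes to Bogdan's issue by representation.
The 1/3 is divided into 4 equal shares of 1/12 among Grzegorz, Jolanta, Mieczyslaw, Eliasz.
Grzegorz is living and takes 1/12.
Jolanta is living and takes 1/12.
Mieczyslaw is living and takes 1/12.
Eliasz is living and takes 1/12.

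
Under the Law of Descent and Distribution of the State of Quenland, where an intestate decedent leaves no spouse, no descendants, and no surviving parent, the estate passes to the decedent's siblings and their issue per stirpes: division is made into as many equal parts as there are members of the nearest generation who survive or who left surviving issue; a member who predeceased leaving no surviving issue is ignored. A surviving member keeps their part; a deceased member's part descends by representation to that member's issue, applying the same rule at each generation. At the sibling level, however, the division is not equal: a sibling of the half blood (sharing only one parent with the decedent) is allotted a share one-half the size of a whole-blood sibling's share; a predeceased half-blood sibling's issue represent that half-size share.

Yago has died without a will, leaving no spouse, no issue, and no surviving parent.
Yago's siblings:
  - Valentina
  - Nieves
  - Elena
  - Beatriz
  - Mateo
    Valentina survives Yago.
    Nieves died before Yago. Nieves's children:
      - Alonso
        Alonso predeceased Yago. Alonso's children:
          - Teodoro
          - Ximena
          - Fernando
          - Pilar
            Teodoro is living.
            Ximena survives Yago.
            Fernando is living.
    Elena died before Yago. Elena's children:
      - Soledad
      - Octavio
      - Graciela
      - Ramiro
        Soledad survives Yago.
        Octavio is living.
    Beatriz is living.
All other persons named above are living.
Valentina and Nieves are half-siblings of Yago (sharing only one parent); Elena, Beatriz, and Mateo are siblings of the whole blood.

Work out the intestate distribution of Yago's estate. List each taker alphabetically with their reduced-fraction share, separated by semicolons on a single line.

No spouse, descendants, or parent survives, so the estate passes to Yago's siblings per stirpes.
Half-blood siblings count for one-half the weight of whole-blood siblings at the initial division.
Dividing 1 in proportion to weights (total weight 4): Valentina (weight 1/2) → 1/8; Nieves (weight 1/2) → 1/8; Elena (weight 1) → 1/4; Beatriz (weight 1) → 1/4; Mateo (weight 1) → 1/4.
Valentina is living and takes 1/8.
Nieves predeceased; the 1/8 allotted to Nieves's branch passes to Nieves's issue by representation.
Alonso's line is the sole branch at this level, so the full 1/8 passes to Alonso's issue by representation.
The 1/8 is divided into 4 equal shares of 1/32 among Teodoro, Ximena, Fernando, Pilar.
Teodoro is living and takes 1/32.
Ximena is living and takes 1/32.
Fernando is living and takes 1/32.
Pilar is living and takes 1/32.
Elena predeceased; the 1/4 allotted to Elena's branch passes to Elena's issue by representation.
The 1/4 is divided into 4 equal shares of 1/16 among Soledad, Octavio, Graciela, Ramiro.
Soledad is living and takes 1/16.
Octavio is living and takes 1/16.
Graciela is living and takes 1/16.
Ramiro is living and takes 1/16.
Beatriz is living and takes 1/4.
Mateo is living and takes 1/4.

Beatriz 1/4; Fernando 1/32; Graciela 1/16; Mateo 1/4; Octavio 1/16; Pilar 1/32; Ramiro 1/16; Soledad 1/16; Teodoro 1/32; Valentina 1/8; Ximena 1/32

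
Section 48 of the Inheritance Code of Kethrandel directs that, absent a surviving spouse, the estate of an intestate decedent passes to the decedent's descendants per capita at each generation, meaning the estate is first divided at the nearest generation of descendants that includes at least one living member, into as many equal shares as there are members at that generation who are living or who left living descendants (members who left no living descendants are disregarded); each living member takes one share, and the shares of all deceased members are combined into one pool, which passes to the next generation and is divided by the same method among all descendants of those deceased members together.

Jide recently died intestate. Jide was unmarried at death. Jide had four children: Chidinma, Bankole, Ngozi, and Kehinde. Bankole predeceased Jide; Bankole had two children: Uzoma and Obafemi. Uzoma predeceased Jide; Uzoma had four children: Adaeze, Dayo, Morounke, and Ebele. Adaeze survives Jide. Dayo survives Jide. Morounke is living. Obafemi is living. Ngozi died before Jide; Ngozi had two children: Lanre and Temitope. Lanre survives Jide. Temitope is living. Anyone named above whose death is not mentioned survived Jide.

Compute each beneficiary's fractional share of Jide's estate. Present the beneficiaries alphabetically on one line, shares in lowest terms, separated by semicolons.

Adaeze 1/32; Chidinma 1/4; Dayo 1/32; Ebele 1/32; Kehinde 1/4; Lanre 1/8; Morounke 1/32; Obafemi 1/8; Temitope 1/8

There is no surviving spouse, so the entire estate passes to Jide's descendants per capita at each generation.
At generation 1 (Chidinma, Bankole, Ngozi, Kehinde) there are 4 shares of (1)/4 = 1/4 each.
Living: Chidinma and Kehinde — each takes 1/4.
Deceased: Bankole and Ngozi. Their combined 1/2 is pooled and carried to generation 2.
At generation 2 (Uzoma, Obafemi, Lanre, Temitope) there are 4 shares of (1/2)/4 = 1/8 each.
Living: Obafemi, Lanre, and Temitope — each takes 1/8.
Deceased: Uzoma. That 1/8 share is carried to generation 3.
At generation 3 (Adaeze, Dayo, Morounke, Ebele) there are 4 shares of (1/8)/4 = 1/32 each.
Living: Adaeze, Dayo, Morounke, and Ebele — each takes 1/32.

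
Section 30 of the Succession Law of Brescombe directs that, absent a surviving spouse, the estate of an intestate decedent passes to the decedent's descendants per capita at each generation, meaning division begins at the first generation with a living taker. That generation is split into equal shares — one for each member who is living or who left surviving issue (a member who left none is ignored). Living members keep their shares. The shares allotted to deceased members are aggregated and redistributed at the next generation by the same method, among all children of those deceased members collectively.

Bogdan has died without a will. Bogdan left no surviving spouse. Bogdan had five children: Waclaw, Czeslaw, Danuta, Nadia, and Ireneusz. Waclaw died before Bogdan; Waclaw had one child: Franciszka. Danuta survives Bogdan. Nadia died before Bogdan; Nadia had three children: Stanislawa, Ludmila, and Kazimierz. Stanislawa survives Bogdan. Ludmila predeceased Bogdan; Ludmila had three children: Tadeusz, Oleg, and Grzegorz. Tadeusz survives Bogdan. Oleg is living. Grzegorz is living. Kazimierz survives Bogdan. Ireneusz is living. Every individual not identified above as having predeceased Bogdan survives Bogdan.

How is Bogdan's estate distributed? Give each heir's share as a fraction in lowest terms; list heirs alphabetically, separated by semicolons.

Czeslaw 1/5; Danuta 1/5; Franciszka 1/10; Grzegorz 1/30; Ireneusz 1/5; Kazimierz 1/10; Oleg 1/30; Stanislawa 1/10; Tadeusz 1/30

There is no surviving spouse, so the entire estate passes to Bogdan's descendants per capita at each generation.
At generation 1 (Waclaw, Czeslaw, Danuta, Nadia, Ireneusz) there are 5 shares of (1)/5 = 1/5 each.
Living: Czeslaw, Danuta, and Ireneusz — each takes 1/5.
Deceased: Waclaw and Nadia. Their combined 2/5 is pooled and carried to generation 2.
At generation 2 (Franciszka, Stanislawa, Ludmila, Kazimierz) there are 4 shares of (2/5)/4 = 1/10 each.
Living: Franciszka, Stanislawa, and Kazimierz — each takes 1/10.
Deceased: Ludmila. That 1/10 share is carried to generation 3.
At generation 3 (Tadeusz, Oleg, Grzegorz) there are 3 shares of (1/10)/3 = 1/30 each.
Living: Tadeusz, Oleg, and Grzegorz — each takes 1/30.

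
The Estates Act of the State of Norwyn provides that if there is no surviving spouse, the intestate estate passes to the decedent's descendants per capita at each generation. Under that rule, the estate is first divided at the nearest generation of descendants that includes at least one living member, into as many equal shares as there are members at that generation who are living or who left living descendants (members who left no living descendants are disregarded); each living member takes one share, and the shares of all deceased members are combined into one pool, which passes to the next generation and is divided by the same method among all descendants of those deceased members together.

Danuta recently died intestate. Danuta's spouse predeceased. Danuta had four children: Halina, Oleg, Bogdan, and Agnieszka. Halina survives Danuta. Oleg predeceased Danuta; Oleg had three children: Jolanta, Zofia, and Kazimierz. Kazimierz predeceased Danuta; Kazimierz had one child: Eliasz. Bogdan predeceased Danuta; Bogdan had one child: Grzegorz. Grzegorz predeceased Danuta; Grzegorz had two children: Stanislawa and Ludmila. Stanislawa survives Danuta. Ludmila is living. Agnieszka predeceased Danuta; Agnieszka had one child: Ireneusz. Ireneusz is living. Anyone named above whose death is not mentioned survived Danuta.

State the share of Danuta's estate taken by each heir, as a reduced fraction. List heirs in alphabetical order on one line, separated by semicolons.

Eliasz 1/10; Halina 1/4; Ireneusz 3/20; Jolanta 3/20; Ludmila 1/10; Stanislawa 1/10; Zofia 3/20

There is no surviving spouse, so the entire estate passes to Danuta's descendants per capita at each generation.
At generation 1 (Halina, Oleg, Bogdan, Agnieszka) there are 4 shares of (1)/4 = 1/4 each.
Living: Halina — each takes 1/4.
Deceased: Oleg, Bogdan, and Agnieszka. Their combined 3/4 is pooled and carried to generation 2.
At generation 2 (Jolanta, Zofia, Kazimierz, Grzegorz, Ireneusz) there are 5 shares of (3/4)/5 = 3/20 each.
Living: Jolanta, Zofia, and Ireneusz — each takes 3/20.
Deceased: Kazimierz and Grzegorz. Their combined 3/10 is pooled and carried to generation 3.
At generation 3 (Eliasz, Stanislawa, Ludmila) there are 3 shares of (3/10)/3 = 1/10 each.
Living: Eliasz, Stanislawa, and Ludmila — each takes 1/10.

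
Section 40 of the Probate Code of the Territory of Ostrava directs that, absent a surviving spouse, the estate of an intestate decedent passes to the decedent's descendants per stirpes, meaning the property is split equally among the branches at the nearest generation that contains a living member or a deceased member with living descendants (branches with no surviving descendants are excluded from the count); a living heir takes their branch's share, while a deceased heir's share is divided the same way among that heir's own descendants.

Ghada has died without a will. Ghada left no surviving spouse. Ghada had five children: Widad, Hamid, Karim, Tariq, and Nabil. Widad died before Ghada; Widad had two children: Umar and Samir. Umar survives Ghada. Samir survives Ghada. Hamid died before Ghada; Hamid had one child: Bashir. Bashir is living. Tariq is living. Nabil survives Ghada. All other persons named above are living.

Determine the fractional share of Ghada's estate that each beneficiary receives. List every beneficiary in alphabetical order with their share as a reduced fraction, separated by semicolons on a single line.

Bashir 1/5; Karim 1/5; Nabil 1/5; Samir 1/10; Tariq 1/5; Umar 1/10

There is no surviving spouse, so the entire estate passes to Ghada's descendants per stirpes.
The estate is divided into 5 equal shares of 1/5 among Widad, Hamid, Karim, Tariq, Nabil.
Widad predeceased; the 1/5 allotted to Widad's branch passes to Widad's issue by representation.
The 1/5 is divided into 2 equal shares of 1/10 among Umar, Samir.
Umar is living and takes 1/10.
Samir is living and takes 1/10.
Hamid predeceased; the 1/5 allotted to Hamid's branch passes to Hamid's issue by representation.
Bashir is the sole taker at this level and receives the full 1/5.
Karim is living and takes 1/5.
Tariq is living and takes 1/5.
Nabil is living and takes 1/5.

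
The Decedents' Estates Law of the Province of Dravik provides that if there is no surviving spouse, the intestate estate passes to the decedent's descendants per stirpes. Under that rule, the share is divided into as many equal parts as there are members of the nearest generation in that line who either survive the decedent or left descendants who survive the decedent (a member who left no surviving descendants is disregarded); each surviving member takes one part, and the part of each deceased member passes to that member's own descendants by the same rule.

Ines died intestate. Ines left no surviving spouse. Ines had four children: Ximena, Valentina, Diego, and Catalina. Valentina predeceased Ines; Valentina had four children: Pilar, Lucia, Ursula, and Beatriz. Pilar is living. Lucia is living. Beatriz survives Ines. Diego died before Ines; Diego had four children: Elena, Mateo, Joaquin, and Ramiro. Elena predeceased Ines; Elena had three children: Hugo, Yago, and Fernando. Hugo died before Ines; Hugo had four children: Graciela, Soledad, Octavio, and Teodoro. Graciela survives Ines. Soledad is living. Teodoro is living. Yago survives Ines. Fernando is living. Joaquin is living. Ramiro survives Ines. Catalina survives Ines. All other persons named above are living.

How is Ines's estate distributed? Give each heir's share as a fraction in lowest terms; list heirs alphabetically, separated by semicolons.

There is no surviving spouse, so the entire estate passes to Ines's descendants per stirpes.
The estate is divided into 4 equal shares of 1/4 among Ximena, Valentina, Diego, Catalina.
Ximena is living and takes 1/4.
Valentina predeceased; the 1/4 allotted to Valentina's branch passes to Valentina's issue by representation.
The 1/4 is divided into 4 equal shares of 1/16 among Pilar, Lucia, Ursula, Beatriz.
Pilar is living and takes 1/16.
Lucia is living and takes 1/16.
Ursula is living and takes 1/16.
Beatriz is living and takes 1/16.
Diego predeceased; the 1/4 allotted to Diego's branch passes to Diego's issue by representation.
The 1/4 is divided into 4 equal shares of 1/16 among Elena, Mateo, Joaquin, Ramiro.
Elena predeceased; the 1/16 allotted to Elena's branch passes to Elena's issue by representation.
The 1/16 is divided into 3 equal shares of 1/48 among Hugo, Yago, Fernando.
Hugo predeceased; the 1/48 allotted to Hugo's branch passes to Hugo's issue by representation.
The 1/48 is divided into 4 equal shares of 1/192 among Graciela, Soledad, Octavio, Teodoro.
Graciela is living and takes 1/192.
Soledad is living and takes 1/192.
Octavio is living and takes 1/192.
Teodoro is living and takes 1/192.
Yago is living and takes 1/48.
Fernando is living and takes 1/48.
Mateo is living and takes 1/16.
Joaquin is living and takes 1/16.
Ramiro is living and takes 1/16.
Catalina is living and takes 1/4.

Beatriz 1/16; Catalina 1/4; Fernando 1/48; Graciela 1/192; Joaquin 1/16; Lucia 1/16; Mateo 1/16; Octavio 1/192; Pilar 1/16; Ramiro 1/16; Soledad 1/192; Teodoro 1/192; Ursula 1/16; Ximena 1/4; Yago 1/48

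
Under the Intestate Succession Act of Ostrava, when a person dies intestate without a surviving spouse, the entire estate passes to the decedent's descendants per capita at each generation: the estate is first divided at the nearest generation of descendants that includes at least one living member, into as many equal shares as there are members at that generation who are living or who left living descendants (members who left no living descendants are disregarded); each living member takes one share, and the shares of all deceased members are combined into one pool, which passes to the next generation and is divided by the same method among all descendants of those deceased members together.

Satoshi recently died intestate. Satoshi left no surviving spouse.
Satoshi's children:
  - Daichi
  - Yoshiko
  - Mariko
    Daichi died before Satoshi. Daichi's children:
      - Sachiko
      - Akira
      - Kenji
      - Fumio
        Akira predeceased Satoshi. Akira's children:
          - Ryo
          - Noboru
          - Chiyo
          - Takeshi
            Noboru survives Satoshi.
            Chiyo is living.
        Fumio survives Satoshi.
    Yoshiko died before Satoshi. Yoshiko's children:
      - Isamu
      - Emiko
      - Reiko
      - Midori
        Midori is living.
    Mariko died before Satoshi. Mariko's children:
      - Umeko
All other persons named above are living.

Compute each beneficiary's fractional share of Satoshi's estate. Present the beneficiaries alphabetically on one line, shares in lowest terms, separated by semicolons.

Chiyo 1/36; Emiko 1/9; Fumio 1/9; Isamu 1/9; Kenji 1/9; Midori 1/9; Noboru 1/36; Reiko 1/9; Ryo 1/36; Sachiko 1/9; Takeshi 1/36; Umeko 1/9

There is no surviving spouse, so the entire estate passes to Satoshi's descendants per capita at each generation.
No one at generation 1 (Daichi, Yoshiko, Mariko) is living; moving to the next generation.
At generation 2 (Sachiko, Akira, Kenji, Fumio, Isamu, Emiko, Reiko, Midori, Umeko) there are 9 shares of (1)/9 = 1/9 each.
Living: Sachiko, Kenji, Fumio, Isamu, Emiko, Reiko, Midori, and Umeko — each takes 1/9.
Deceased: Akira. That 1/9 share is carried to generation 3.
At generation 3 (Ryo, Noboru, Chiyo, Takeshi) there are 4 shares of (1/9)/4 = 1/36 each.
Living: Ryo, Noboru, Chiyo, and Takeshi — each takes 1/36.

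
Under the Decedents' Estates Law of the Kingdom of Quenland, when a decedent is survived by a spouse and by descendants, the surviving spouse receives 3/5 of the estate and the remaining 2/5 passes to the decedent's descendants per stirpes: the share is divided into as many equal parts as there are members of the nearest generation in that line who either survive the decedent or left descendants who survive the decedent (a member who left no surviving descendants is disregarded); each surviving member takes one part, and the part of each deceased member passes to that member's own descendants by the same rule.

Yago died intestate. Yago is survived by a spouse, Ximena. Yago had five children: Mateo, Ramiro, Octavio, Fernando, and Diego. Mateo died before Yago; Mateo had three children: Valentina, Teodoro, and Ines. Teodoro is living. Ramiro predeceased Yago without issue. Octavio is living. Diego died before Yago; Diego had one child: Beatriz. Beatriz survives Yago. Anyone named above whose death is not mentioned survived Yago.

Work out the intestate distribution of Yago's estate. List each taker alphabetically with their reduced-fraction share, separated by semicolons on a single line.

Ximena, as surviving spouse, takes 3/5.
The remaining 2/5 passes to Yago's descendants per stirpes.
Ramiro left no surviving issue, so that branch lapses and is disregarded.
The 2/5 is divided into 4 equal shares of 1/10 among Mateo, Octavio, Fernando, Diego.
Mateo predeceased; the 1/10 allotted to Mateo's branch passes to Mateo's issue by representation.
The 1/10 is divided into 3 equal shares of 1/30 among Valentina, Teodoro, Ines.
Valentina is living and takes 1/30.
Teodoro is living and takes 1/30.
Ines is living and takes 1/30.
Octavio is living and takes 1/10.
Fernando is living and takes 1/10.
Diego predeceased; the 1/10 allotted to Diego's branch passes to Diego's issue by representation.
Beatriz is the sole taker at this level and receives the full 1/10.

Beatriz 1/10; Fernando 1/10; Ines 1/30; Octavio 1/10; Teodoro 1/30; Valentina 1/30; Ximena 3/5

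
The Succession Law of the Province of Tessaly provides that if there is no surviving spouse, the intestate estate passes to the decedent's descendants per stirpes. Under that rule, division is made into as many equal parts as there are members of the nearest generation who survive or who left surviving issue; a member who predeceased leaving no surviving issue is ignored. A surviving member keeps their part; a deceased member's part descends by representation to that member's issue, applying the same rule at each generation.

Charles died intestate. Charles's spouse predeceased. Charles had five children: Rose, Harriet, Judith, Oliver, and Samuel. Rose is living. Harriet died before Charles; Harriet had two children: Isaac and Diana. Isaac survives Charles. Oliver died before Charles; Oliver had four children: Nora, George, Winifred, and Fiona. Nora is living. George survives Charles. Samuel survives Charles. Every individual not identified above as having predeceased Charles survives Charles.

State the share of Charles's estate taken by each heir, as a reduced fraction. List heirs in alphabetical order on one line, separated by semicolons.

There is no surviving spouse, so the entire estate passes to Charles's descendants per stirpes.
The estate is divided into 5 equal shares of 1/5 among Rose, Harriet, Judith, Oliver, Samuel.
Rose is living and takes 1/5.
Harriet predeceased; the 1/5 allotted to Harriet's branch passes to Harriet's issue by representation.
The 1/5 is divided into 2 equal shares of 1/10 among Isaac, Diana.
Isaac is living and takes 1/10.
Diana is living and takes 1/10.
Judith is living and takes 1/5.
Oliver predeceased; the 1/5 allotted to Oliver's branch passes to Oliver's issue by representation.
The 1/5 is divided into 4 equal shares of 1/20 among Nora, George, Winifred, Fiona.
Nora is living and takes 1/20.
George is living and takes 1/20.
Winifred is living and takes 1/20.
Fiona is living and takes 1/20.
Samuel is living and takes 1/5.

Diana 1/10; Fiona 1/20; George 1/20; Isaac 1/10; Judith 1/5; Nora 1/20; Rose 1/5; Samuel 1/5; Winifred 1/20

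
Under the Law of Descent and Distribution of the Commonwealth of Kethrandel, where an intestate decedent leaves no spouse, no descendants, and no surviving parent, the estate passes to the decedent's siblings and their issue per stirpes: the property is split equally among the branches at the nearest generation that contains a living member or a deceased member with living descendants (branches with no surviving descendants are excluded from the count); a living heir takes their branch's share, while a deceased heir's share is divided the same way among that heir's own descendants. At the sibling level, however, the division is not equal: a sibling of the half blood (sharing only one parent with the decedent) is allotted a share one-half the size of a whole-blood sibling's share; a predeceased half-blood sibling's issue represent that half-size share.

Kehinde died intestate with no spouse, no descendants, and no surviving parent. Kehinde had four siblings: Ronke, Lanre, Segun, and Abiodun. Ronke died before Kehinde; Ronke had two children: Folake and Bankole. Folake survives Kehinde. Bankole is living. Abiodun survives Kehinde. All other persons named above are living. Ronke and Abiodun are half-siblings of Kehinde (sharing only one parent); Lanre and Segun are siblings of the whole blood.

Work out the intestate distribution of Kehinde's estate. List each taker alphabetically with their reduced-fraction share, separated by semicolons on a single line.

Abiodun 1/6; Bankole 1/12; Folake 1/12; Lanre 1/3; Segun 1/3

No spouse, descendants, or parent survives, so the estate passes to Kehinde's siblings per stirpes.
Half-blood siblings count for one-half the weight of whole-blood siblings at the initial division.
Dividing 1 in proportion to weights (total weight 3): Ronke (weight 1/2) → 1/6; Lanre (weight 1) → 1/3; Segun (weight 1) → 1/3; Abiodun (weight 1/2) → 1/6.
Ronke predeceased; the 1/6 allotted to Ronke's branch passes to Ronke's issue by representation.
The 1/6 is divided into 2 equal shares of 1/12 among Folake, Bankole.
Folake is living and takes 1/12.
Bankole is living and takes 1/12.
Lanre is living and takes 1/3.
Segun is living and takes 1/3.
Abiodun is living and takes 1/6.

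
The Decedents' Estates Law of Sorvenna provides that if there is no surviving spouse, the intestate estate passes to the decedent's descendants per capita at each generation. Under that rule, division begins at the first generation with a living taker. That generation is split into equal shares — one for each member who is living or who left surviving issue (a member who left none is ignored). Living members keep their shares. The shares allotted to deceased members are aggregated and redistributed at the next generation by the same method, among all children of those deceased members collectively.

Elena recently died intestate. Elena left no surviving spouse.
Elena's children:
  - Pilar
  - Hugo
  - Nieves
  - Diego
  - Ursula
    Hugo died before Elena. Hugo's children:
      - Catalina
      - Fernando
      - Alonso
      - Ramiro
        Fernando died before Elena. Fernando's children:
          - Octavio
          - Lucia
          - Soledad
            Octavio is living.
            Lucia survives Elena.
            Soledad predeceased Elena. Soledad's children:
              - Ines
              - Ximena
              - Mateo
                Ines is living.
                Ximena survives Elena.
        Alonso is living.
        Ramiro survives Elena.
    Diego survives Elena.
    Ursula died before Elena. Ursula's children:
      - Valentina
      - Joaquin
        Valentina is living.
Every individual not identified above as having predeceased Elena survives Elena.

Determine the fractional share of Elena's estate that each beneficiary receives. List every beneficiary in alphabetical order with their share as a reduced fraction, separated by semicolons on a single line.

Alonso 1/15; Catalina 1/15; Diego 1/5; Ines 1/135; Joaquin 1/15; Lucia 1/45; Mateo 1/135; Nieves 1/5; Octavio 1/45; Pilar 1/5; Ramiro 1/15; Valentina 1/15; Ximena 1/135

There is no surviving spouse, so the entire estate passes to Elena's descendants per capita at each generation.
At generation 1 (Pilar, Hugo, Nieves, Diego, Ursula) there are 5 shares of (1)/5 = 1/5 each.
Living: Pilar, Nieves, and Diego — each takes 1/5.
Deceased: Hugo and Ursula. Their combined 2/5 is pooled and carried to generation 2.
At generation 2 (Catalina, Fernando, Alonso, Ramiro, Valentina, Joaquin) there are 6 shares of (2/5)/6 = 1/15 each.
Living: Catalina, Alonso, Ramiro, Valentina, and Joaquin — each takes 1/15.
Deceased: Fernando. That 1/15 share is carried to generation 3.
At generation 3 (Octavio, Lucia, Soledad) there are 3 shares of (1/15)/3 = 1/45 each.
Living: Octavio and Lucia — each takes 1/45.
Deceased: Soledad. That 1/45 share is carried to generation 4.
At generation 4 (Ines, Ximena, Mateo) there are 3 shares of (1/45)/3 = 1/135 each.
Living: Ines, Ximena, and Mateo — each takes 1/135.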